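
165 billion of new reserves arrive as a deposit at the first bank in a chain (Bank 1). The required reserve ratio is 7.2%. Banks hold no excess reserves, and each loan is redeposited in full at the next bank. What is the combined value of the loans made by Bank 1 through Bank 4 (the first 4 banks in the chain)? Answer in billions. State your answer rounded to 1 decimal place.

549.5 billion

Bank i lends (1 − rr)^i of the original deposit: Bank 1 lends 165·0.9280 = 153.1200, Bank 2 lends 165·0.9280² ≈ 142.0954, and so on.
Summing a geometric series: total = 165·[0.9280·(1 − 0.9280^4) / (1 − 0.9280)] ≈ 549.4501 billion.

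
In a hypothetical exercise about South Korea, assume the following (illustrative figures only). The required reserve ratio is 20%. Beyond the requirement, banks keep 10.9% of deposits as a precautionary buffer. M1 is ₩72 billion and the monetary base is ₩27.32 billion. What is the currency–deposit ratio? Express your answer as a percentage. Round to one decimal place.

11.4%

Using m = M/MB = 72/27.32 ≈ 2.635432. From m = (1 + c)/(c + rr + e), rearranging gives 1 + c = m·(c + rr + e), so c·(1 − m) = m·(rr + e) − 1.
Hence c = [m·(rr + e) − 1]/(1 − m) = [2.635432 × (0.2 + 0.109) − 1] / (1 − 2.635432) ≈ 0.113518.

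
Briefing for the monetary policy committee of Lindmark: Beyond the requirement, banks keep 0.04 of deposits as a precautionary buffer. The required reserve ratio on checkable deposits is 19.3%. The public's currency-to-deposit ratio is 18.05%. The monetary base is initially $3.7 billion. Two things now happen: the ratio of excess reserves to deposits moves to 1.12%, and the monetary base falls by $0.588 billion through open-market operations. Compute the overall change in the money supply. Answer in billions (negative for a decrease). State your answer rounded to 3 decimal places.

-1.014 billion

Before: m₁ = (1 + 0.1805) / (0.193 + 0.04 + 0.1805) ≈ 2.85490, MB₁ = 3.7, so M₁ = 2.85490 × 3.7 ≈ 10.5631 billion.
After: m₂ = (1 + 0.1805) / (0.193 + 0.0112 + 0.1805) ≈ 3.06862, MB₂ = 3.7 − 0.588 = 3.112, so M₂ = 3.06862 × 3.112 ≈ 9.5495 billion.
ΔM = M₂ − M₁ = 9.5495 − 10.5631 = -1.0136 billion.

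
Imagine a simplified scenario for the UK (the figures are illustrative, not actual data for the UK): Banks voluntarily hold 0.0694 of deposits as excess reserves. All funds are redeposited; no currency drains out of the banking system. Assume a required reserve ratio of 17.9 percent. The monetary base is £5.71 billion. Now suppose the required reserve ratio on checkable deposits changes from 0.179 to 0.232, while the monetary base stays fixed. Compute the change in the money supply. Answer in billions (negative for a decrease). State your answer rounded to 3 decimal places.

Initially m₁ = 1 / (0.179 + 0.0694) ≈ 4.02576, so M₁ = 4.02576 × 5.71 ≈ 22.9871 billion.
After the change m₂ = 1 / (0.232 + 0.0694) ≈ 3.31785, so M₂ = 3.31785 × 5.71 ≈ 18.9449 billion.
ΔM = M₂ − M₁ = 18.9449 − 22.9871 = -4.0422 billion.

-4.042 billion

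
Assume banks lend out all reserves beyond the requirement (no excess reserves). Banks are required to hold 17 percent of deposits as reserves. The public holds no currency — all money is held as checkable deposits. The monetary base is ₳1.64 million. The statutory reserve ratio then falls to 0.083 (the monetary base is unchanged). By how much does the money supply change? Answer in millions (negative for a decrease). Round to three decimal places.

₳10.112 million

Initially m₁ = 1 / (0.17) ≈ 5.88235, so M₁ = 5.88235 × 1.64 ≈ 9.6471 million.
After the change m₂ = 1 / (0.083) ≈ 12.04819, so M₂ = 12.04819 × 1.64 ≈ 19.759 million.
ΔM = M₂ − M₁ = 19.759 − 9.6471 = 10.1119 million.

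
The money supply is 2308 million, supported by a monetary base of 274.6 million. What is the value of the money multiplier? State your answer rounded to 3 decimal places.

8.405

The money multiplier is m = M / MB = 2308 / 274.6 ≈ 8.40495.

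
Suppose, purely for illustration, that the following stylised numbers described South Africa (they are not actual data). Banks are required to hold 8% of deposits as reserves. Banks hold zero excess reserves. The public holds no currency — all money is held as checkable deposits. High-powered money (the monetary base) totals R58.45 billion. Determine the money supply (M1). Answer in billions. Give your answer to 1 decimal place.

R730.6 billion

With no currency drain or excess reserves, the money multiplier is m = 1/rr = 1/0.08 = 12.5.
Money supply M = m × MB = 12.5 × 58.45 = 730.625 billion.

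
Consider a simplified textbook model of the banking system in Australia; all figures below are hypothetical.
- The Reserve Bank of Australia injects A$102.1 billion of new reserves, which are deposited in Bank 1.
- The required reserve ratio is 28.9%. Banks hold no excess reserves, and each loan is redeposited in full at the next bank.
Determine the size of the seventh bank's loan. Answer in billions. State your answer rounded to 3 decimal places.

A$9.378 billion

Each bank lends a fraction (1 − rr) = 0.7110 of the deposit it receives, so Bank 7 receives 102.1·0.7110^6 and lends 102.1·0.7110^7 ≈ 9.3781 billion.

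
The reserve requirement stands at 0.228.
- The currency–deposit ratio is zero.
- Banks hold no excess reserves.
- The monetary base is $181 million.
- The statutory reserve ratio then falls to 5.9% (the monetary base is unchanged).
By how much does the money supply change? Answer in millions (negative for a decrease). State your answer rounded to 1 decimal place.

Initially m₁ = 1 / (0.228) ≈ 4.38596, so M₁ = 4.38596 × 181 ≈ 793.8588 million.
After the change m₂ = 1 / (0.059) ≈ 16.94915, so M₂ = 16.94915 × 181 ≈ 3067.7962 million.
ΔM = M₂ − M₁ = 3067.7962 − 793.8588 = 2273.9374 million.

$2273.9 million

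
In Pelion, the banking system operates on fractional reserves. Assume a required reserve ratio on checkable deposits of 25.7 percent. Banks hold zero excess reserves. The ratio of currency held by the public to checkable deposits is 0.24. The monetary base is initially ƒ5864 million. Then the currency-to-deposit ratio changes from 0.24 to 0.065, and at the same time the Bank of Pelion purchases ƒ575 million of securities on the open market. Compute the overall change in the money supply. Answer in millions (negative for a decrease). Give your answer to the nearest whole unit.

Before: m₁ = (1 + 0.24) / (0.257 + 0.24) ≈ 2.49497, MB₁ = 5864, so M₁ = 2.49497 × 5864 ≈ 14630.5041 million.
After: m₂ = (1 + 0.065) / (0.257 + 0.065) ≈ 3.30745, MB₂ = 5864 + 575 = 6439, so M₂ = 3.30745 × 6439 ≈ 21296.6705 million.
ΔM = M₂ − M₁ = 21296.6705 − 14630.5041 = 6666.1664 million.

ƒ6666 million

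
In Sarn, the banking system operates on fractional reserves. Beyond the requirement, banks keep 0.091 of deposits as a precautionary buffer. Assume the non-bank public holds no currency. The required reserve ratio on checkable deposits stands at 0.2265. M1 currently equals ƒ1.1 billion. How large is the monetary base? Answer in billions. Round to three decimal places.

ƒ0.349 billion

The money multiplier is m = 1 / (rr + e) = 1 / (0.2265 + 0.091) ≈ 3.14961.
MB = M / m = 1.1 / 3.14961 ≈ 0.3492 billion.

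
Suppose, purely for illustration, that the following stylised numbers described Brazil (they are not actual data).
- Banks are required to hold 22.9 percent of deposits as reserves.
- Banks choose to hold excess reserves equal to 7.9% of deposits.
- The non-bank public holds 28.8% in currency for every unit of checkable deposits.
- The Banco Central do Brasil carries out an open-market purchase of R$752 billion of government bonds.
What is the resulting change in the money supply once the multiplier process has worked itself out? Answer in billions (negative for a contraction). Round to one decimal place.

R$1625.1 billion

The money multiplier is m = (1 + c) / (rr + e + c) = (1 + 0.288) / (0.229 + 0.079 + 0.288) ≈ 2.16107.
The purchase adds 752 billion of base, so ΔM = m × ΔMB = 2.16107 × (+752) ≈ 1625.1246 billion.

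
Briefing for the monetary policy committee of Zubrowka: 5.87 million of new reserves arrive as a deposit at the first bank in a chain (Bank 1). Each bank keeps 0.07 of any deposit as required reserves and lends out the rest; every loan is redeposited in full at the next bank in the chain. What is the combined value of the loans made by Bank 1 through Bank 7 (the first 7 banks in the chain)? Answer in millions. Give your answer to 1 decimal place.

31.1 million

Bank i lends (1 − rr)^i of the original deposit: Bank 1 lends 5.87·0.9300 = 5.4591, Bank 2 lends 5.87·0.9300² ≈ 5.0770, and so on.
Summing a geometric series: total = 5.87·[0.9300·(1 − 0.9300^7) / (1 − 0.9300)] ≈ 31.0622 million.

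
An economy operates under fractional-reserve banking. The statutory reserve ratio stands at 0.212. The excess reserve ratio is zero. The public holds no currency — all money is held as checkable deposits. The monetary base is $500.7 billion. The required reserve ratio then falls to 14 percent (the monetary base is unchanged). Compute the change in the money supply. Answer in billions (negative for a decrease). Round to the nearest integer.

Initially m₁ = 1 / (0.212) ≈ 4.7170, so M₁ = 4.7170 × 500.7 = 2361.8019 billion.
After the change m₂ = 1 / (0.14) ≈ 7.1429, so M₂ = 7.1429 × 500.7 ≈ 3576.45 billion.
ΔM = M₂ − M₁ = 3576.45 − 2361.8019 = 1214.6481 billion.

$1215 billion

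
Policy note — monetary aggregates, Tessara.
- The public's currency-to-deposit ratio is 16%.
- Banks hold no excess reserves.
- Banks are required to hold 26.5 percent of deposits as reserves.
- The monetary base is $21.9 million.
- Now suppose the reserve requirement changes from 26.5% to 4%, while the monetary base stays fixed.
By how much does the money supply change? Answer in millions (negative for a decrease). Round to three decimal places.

$67.246 million

Initially m₁ = (1 + 0.16) / (0.265 + 0.16) ≈ 2.729412, so M₁ = 2.729412 × 21.9 ≈ 59.7741 million.
After the change m₂ = (1 + 0.16) / (0.04 + 0.16) = 5.8, so M₂ = 5.8 × 21.9 = 127.02 million.
ΔM = M₂ − M₁ = 127.02 − 59.7741 = 67.2459 million.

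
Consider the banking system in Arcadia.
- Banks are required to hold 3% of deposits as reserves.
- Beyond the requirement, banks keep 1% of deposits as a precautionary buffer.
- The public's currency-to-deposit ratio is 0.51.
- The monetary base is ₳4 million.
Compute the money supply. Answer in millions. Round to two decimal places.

The money multiplier is m = (1 + c) / (rr + e + c) = (1 + 0.51) / (0.03 + 0.01 + 0.51) ≈ 2.7455.
So M = m × MB = 2.7455 × 4 = 10.982 million.

₳10.98 million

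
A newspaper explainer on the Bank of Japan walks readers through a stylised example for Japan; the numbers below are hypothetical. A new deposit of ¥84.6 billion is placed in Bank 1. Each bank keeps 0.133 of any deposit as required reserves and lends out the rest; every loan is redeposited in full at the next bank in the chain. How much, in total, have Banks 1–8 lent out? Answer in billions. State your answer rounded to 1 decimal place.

Bank i lends (1 − rr)^i of the original deposit: Bank 1 lends 84.6·0.8670 = 73.3482, Bank 2 lends 84.6·0.8670² ≈ 63.5929, and so on.
Summing a geometric series: total = 84.6·[0.8670·(1 − 0.8670^8) / (1 − 0.8670)] ≈ 375.4181 billion.

¥375.4 billion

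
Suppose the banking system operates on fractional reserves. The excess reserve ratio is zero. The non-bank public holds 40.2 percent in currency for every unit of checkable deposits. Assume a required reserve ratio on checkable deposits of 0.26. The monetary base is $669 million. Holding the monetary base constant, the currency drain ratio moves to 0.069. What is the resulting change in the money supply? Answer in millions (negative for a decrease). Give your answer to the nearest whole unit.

$757 million

Initially m₁ = (1 + 0.402) / (0.26 + 0.402) ≈ 2.1178, so M₁ = 2.1178 × 669 = 1416.8082 million.
After the change m₂ = (1 + 0.069) / (0.26 + 0.069) ≈ 3.2492, so M₂ = 3.2492 × 669 = 2173.7148 million.
ΔM = M₂ − M₁ = 2173.7148 − 1416.8082 = 756.9066 million.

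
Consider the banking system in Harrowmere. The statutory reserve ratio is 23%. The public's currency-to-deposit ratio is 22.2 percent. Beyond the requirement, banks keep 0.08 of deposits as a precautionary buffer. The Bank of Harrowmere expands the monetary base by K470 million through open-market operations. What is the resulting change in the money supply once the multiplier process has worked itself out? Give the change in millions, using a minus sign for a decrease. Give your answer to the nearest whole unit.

The money multiplier is m = (1 + c) / (rr + e + c) = (1 + 0.222) / (0.23 + 0.08 + 0.222) ≈ 2.2970.
The purchase adds 470 million of base, so ΔM = m × ΔMB = 2.2970 × (+470) = 1079.59 million.

K1080 million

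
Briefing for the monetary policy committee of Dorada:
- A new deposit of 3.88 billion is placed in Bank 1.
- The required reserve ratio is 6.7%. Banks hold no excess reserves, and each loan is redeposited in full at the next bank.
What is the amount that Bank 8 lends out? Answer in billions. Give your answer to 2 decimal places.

2.23 billion

Each bank lends a fraction (1 − rr) = 0.9330 of the deposit it receives, so Bank 8 receives 3.88·0.9330^7 and lends 3.88·0.9330^8 ≈ 2.2278 billion.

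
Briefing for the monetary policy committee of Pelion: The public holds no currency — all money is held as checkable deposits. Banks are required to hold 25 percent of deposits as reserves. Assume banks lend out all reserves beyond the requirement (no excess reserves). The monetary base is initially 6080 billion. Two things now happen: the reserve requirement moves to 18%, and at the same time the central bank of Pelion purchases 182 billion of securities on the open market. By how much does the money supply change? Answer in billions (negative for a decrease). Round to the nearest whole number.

10469 billion

Before: m₁ = 1 / (0.25) = 4, MB₁ = 6080, so M₁ = 4 × 6080 = 24320 billion.
After: m₂ = 1 / (0.18) ≈ 5.55556, MB₂ = 6080 + 182 = 6262, so M₂ = 5.55556 × 6262 ≈ 34788.9167 billion.
ΔM = M₂ − M₁ = 34788.9167 − 24320 = 10468.9167 billion.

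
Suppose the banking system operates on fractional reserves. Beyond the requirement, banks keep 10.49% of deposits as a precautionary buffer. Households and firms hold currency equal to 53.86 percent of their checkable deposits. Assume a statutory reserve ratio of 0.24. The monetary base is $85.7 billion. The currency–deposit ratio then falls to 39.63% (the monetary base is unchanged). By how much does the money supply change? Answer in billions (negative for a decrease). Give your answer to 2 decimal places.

$12.20 billion

Initially m₁ = (1 + 0.5386) / (0.24 + 0.1049 + 0.5386) ≈ 1.74148, so M₁ = 1.74148 × 85.7 ≈ 149.2448 billion.
After the change m₂ = (1 + 0.3963) / (0.24 + 0.1049 + 0.3963) ≈ 1.88384, so M₂ = 1.88384 × 85.7 ≈ 161.4451 billion.
ΔM = M₂ − M₁ = 161.4451 − 149.2448 = 12.2003 billion.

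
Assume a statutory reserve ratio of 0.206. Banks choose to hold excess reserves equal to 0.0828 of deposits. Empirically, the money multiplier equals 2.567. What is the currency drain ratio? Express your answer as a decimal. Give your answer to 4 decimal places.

Using m = 2.567. From m = (1 + c)/(c + rr + e), rearranging gives 1 + c = m·(c + rr + e), so c·(1 − m) = m·(rr + e) − 1.
Hence c = [m·(rr + e) − 1]/(1 − m) = [2.567 × (0.206 + 0.0828) − 1] / (1 − 2.567) ≈ 0.165061.

0.1651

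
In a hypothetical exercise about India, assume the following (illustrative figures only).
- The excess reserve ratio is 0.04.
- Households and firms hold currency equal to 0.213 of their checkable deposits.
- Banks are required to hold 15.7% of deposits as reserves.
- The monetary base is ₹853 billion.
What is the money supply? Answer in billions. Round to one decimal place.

₹2523.6 billion

The money multiplier is m = (1 + c) / (rr + e + c) = (1 + 0.213) / (0.157 + 0.04 + 0.213) ≈ 2.95854.
So M = m × MB = 2.95854 × 853 ≈ 2523.6346 billion.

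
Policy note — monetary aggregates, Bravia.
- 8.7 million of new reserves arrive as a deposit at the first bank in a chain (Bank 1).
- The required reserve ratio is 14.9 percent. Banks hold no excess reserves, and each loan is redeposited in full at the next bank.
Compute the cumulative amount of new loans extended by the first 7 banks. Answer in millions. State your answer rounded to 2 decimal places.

Bank i lends (1 − rr)^i of the original deposit: Bank 1 lends 8.7·0.8510 = 7.4037, Bank 2 lends 8.7·0.8510² ≈ 6.3005, and so on.
Summing a geometric series: total = 8.7·[0.8510·(1 − 0.8510^7) / (1 − 0.8510)] ≈ 33.6284 million.

33.63 million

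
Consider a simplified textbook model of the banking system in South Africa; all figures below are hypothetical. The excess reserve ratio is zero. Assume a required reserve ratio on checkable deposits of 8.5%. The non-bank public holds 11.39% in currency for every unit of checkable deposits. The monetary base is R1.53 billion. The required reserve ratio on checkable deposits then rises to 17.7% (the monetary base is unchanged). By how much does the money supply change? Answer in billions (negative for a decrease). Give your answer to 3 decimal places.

-2.710 billion

Initially m₁ = (1 + 0.1139) / (0.085 + 0.1139) ≈ 5.60030, so M₁ = 5.60030 × 1.53 ≈ 8.5685 billion.
After the change m₂ = (1 + 0.1139) / (0.177 + 0.1139) ≈ 3.82915, so M₂ = 3.82915 × 1.53 ≈ 5.8586 billion.
ΔM = M₂ − M₁ = 5.8586 − 8.5685 = -2.7099 billion.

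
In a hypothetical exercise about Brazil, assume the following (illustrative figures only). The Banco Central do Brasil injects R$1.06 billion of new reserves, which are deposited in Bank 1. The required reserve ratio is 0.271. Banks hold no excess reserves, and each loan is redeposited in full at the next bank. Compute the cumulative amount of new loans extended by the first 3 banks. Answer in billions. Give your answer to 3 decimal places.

Bank i lends (1 − rr)^i of the original deposit: Bank 1 lends 1.06·0.7290 ≈ 0.7727, Bank 2 lends 1.06·0.7290² ≈ 0.5633, and so on.
Summing a geometric series: total = 1.06·[0.7290·(1 − 0.7290^3) / (1 − 0.7290)] ≈ 1.7467 billion.

R$1.747 billion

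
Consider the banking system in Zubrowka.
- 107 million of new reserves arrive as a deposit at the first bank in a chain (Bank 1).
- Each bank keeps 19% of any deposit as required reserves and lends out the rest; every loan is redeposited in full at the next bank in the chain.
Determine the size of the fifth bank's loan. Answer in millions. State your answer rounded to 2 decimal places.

Each bank lends a fraction (1 − rr) = 0.8100 of the deposit it receives, so Bank 5 receives 107·0.8100^4 and lends 107·0.8100^5 ≈ 37.3086 million.

37.31 million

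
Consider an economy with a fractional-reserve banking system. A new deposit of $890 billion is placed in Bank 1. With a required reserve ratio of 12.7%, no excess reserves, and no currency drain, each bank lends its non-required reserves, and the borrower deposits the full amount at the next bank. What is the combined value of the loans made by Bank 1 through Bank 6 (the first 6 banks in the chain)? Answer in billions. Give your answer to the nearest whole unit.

Bank i lends (1 − rr)^i of the original deposit: Bank 1 lends 890·0.8730 = 776.9700, Bank 2 lends 890·0.8730² ≈ 678.2948, and so on.
Summing a geometric series: total = 890·[0.8730·(1 − 0.8730^6) / (1 − 0.8730)] ≈ 3409.6412 billion.

$3410 billion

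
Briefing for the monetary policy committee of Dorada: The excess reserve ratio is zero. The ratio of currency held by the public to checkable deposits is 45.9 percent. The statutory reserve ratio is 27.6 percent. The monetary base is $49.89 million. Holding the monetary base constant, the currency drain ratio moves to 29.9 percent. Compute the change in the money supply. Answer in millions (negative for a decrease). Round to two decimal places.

$13.67 million

Initially m₁ = (1 + 0.459) / (0.276 + 0.459) ≈ 1.98503, so M₁ = 1.98503 × 49.89 ≈ 99.0331 million.
After the change m₂ = (1 + 0.299) / (0.276 + 0.299) ≈ 2.25913, so M₂ = 2.25913 × 49.89 ≈ 112.708 million.
ΔM = M₂ − M₁ = 112.708 − 99.0331 = 13.6749 million.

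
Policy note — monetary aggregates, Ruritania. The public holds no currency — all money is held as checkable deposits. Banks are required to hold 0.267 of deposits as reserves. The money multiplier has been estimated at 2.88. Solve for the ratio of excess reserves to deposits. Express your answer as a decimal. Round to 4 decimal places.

Using m = 2.88. Since m = (1 + c)/(c + rr + e), the denominator satisfies c + rr + e = (1 + c)/m = (1 + 0) / 2.88 ≈ 0.347222.
With c = 0 and rr = 0.267, the ratio of excess reserves to deposits is 0.347222 − 0 − 0.267 = 0.080222.

0.0802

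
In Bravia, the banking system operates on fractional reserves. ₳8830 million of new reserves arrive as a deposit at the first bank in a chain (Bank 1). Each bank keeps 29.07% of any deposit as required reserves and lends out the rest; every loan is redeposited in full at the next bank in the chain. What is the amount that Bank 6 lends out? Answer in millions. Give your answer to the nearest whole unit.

₳1124 million

Each bank lends a fraction (1 − rr) = 0.7093 of the deposit it receives, so Bank 6 receives 8830·0.7093^5 and lends 8830·0.7093^6 ≈ 1124.4508 million.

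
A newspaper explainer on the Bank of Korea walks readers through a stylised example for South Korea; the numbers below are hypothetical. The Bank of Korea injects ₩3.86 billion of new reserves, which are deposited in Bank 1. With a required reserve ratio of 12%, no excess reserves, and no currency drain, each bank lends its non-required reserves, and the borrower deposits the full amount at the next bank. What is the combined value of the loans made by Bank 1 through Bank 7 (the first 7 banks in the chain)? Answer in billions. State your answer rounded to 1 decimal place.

Bank i lends (1 − rr)^i of the original deposit: Bank 1 lends 3.86·0.8800 = 3.3968, Bank 2 lends 3.86·0.8800² ≈ 2.9892, and so on.
Summing a geometric series: total = 3.86·[0.8800·(1 − 0.8800^7) / (1 − 0.8800)] ≈ 16.7384 billion.

₩16.7 billion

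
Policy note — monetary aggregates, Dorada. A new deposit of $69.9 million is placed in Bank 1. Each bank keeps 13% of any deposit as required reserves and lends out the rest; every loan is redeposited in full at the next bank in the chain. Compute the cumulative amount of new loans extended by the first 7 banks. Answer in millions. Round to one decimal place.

Bank i lends (1 − rr)^i of the original deposit: Bank 1 lends 69.9·0.8700 = 60.8130, Bank 2 lends 69.9·0.8700² ≈ 52.9073, and so on.
Summing a geometric series: total = 69.9·[0.8700·(1 − 0.8700^7) / (1 − 0.8700)] ≈ 291.3154 million.

$291.3 million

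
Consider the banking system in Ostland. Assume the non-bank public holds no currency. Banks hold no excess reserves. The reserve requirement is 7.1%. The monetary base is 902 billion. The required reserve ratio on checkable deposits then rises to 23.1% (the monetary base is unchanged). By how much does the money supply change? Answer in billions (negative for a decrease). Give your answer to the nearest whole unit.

-8799 billion

Initially m₁ = 1 / (0.071) ≈ 14.0845, so M₁ = 14.0845 × 902 = 12704.219 billion.
After the change m₂ = 1 / (0.231) ≈ 4.3290, so M₂ = 4.3290 × 902 = 3904.758 billion.
ΔM = M₂ − M₁ = 3904.758 − 12704.219 = -8799.461 billion.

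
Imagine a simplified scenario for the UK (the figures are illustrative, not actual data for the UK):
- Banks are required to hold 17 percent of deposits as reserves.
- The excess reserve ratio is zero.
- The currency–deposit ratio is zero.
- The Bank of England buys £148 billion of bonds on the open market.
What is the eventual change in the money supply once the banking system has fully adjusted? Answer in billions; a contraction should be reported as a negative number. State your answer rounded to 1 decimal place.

£870.6 billion

The simple money multiplier is m = 1/rr = 1/0.17 ≈ 5.88235.
An open-market purchase increases the monetary base by 148 billion, so ΔM = m × ΔMB = 5.88235 × 148 = 870.5878 billion.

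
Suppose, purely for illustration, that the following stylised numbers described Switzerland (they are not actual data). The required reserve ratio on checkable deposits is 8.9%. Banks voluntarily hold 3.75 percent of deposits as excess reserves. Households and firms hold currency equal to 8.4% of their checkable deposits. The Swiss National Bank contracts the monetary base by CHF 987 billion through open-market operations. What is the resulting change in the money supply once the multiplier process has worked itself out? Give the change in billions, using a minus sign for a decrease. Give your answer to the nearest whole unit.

-5083 billion

The money multiplier is m = (1 + c) / (rr + e + c) = (1 + 0.084) / (0.089 + 0.0375 + 0.084) ≈ 5.1496.
The sale removes 987 billion of base, so ΔM = m × ΔMB = 5.1496 × (−987) = -5082.6552 billion.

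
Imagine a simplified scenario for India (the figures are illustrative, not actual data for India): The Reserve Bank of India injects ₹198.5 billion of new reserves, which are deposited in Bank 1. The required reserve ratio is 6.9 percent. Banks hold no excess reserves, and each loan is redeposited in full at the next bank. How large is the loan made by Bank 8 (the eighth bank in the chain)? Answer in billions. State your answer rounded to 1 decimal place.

Each bank lends a fraction (1 − rr) = 0.9310 of the deposit it receives, so Bank 8 receives 198.5·0.9310^7 and lends 198.5·0.9310^8 ≈ 112.0361 billion.

₹112.0 billion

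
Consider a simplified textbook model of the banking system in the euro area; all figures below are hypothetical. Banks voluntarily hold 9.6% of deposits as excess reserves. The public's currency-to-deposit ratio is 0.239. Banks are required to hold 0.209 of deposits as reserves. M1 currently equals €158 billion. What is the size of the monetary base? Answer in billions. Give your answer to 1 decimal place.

€69.4 billion

The money multiplier is m = (1 + c) / (rr + e + c) = (1 + 0.239) / (0.209 + 0.096 + 0.239) ≈ 2.27757.
MB = M / m = 158 / 2.27757 ≈ 69.3722 billion.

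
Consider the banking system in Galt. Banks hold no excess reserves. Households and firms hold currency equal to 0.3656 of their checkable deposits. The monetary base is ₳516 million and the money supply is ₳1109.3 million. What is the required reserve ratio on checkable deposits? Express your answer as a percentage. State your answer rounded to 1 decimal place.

27.0%

Using m = M/MB = 1109.3/516 ≈ 2.149806. Since m = (1 + c)/(c + rr + e), the denominator satisfies c + rr + e = (1 + c)/m = (1 + 0.3656) / 2.149806 ≈ 0.635220.
With c = 0.3656 and e = 0, the required reserve ratio on checkable deposits is 0.635220 − 0.3656 − 0 = 0.26962.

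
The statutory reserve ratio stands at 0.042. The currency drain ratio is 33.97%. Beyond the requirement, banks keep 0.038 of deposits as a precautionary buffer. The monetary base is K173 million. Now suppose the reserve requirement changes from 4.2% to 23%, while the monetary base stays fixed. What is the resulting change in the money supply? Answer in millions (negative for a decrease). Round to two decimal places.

Initially m₁ = (1 + 0.3397) / (0.042 + 0.038 + 0.3397) ≈ 3.192042, so M₁ = 3.192042 × 173 ≈ 552.2233 million.
After the change m₂ = (1 + 0.3397) / (0.23 + 0.038 + 0.3397) ≈ 2.204542, so M₂ = 2.204542 × 173 ≈ 381.3858 million.
ΔM = M₂ − M₁ = 381.3858 − 552.2233 = -170.8375 million.

-170.84 million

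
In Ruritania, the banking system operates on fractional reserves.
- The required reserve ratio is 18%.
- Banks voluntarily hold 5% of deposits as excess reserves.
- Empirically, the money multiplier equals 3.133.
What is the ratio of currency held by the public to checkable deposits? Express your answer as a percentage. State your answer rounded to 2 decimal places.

13.10%

Using m = 3.133. From m = (1 + c)/(c + rr + e), rearranging gives 1 + c = m·(c + rr + e), so c·(1 − m) = m·(rr + e) − 1.
Hence c = [m·(rr + e) − 1]/(1 − m) = [3.133 × (0.18 + 0.05) − 1] / (1 − 3.133) ≈ 0.130994.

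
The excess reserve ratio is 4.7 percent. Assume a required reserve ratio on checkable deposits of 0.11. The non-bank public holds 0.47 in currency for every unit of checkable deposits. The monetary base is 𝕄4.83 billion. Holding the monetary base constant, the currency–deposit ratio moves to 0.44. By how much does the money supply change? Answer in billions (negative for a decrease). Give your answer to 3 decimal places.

Initially m₁ = (1 + 0.47) / (0.11 + 0.047 + 0.47) ≈ 2.34450, so M₁ = 2.34450 × 4.83 ≈ 11.3239 billion.
After the change m₂ = (1 + 0.44) / (0.11 + 0.047 + 0.44) ≈ 2.41206, so M₂ = 2.41206 × 4.83 ≈ 11.6502 billion.
ΔM = M₂ − M₁ = 11.6502 − 11.3239 = 0.3263 billion.

𝕄0.326 billion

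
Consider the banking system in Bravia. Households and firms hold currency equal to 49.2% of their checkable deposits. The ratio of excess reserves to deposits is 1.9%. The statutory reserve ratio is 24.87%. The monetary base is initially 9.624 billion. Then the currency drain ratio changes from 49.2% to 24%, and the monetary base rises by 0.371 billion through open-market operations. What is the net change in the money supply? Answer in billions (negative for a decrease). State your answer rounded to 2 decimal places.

5.51 billion

Before: m₁ = (1 + 0.492) / (0.2487 + 0.019 + 0.492) ≈ 1.9639, MB₁ = 9.624, so M₁ = 1.9639 × 9.624 ≈ 18.9006 billion.
After: m₂ = (1 + 0.24) / (0.2487 + 0.019 + 0.24) ≈ 2.4424, MB₂ = 9.624 + 0.371 = 9.995, so M₂ = 2.4424 × 9.995 ≈ 24.4118 billion.
ΔM = M₂ − M₁ = 24.4118 − 18.9006 = 5.5112 billion.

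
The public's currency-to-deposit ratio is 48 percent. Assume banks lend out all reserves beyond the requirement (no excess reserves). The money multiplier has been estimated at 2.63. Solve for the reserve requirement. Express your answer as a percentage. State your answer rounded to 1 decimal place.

8.3%

Using m = 2.63. Since m = (1 + c)/(c + rr + e), the denominator satisfies c + rr + e = (1 + c)/m = (1 + 0.48) / 2.63 ≈ 0.562738.
With c = 0.48 and e = 0, the reserve requirement is 0.562738 − 0.48 − 0 = 0.082738.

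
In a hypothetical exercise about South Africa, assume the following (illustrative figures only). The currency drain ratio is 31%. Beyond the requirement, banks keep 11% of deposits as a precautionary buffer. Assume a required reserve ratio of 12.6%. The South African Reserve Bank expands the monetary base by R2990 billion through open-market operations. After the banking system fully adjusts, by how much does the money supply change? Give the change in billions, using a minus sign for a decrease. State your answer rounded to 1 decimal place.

R7173.8 billion

The money multiplier is m = (1 + c) / (rr + e + c) = (1 + 0.31) / (0.126 + 0.11 + 0.31) ≈ 2.399267.
The purchase adds 2990 billion of base, so ΔM = m × ΔMB = 2.399267 × (+2990) ≈ 7173.8083 billion.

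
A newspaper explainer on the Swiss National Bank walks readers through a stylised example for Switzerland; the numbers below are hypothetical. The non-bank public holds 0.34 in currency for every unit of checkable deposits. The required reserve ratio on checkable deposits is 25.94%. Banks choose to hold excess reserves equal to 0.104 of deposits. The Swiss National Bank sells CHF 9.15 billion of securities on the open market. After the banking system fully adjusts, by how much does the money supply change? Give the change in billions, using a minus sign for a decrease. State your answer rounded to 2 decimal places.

The money multiplier is m = (1 + c) / (rr + e + c) = (1 + 0.34) / (0.2594 + 0.104 + 0.34) ≈ 1.9050.
The sale removes 9.15 billion of base, so ΔM = m × ΔMB = 1.9050 × (−9.15) ≈ -17.4307 billion.

-17.43 billion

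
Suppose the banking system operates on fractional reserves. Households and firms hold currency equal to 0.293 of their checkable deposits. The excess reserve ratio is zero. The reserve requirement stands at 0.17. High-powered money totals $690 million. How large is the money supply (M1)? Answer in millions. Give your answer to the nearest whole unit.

The money multiplier is m = (1 + c) / (rr + c) = (1 + 0.293) / (0.17 + 0.293) ≈ 2.7927.
So M = m × MB = 2.7927 × 690 = 1926.963 million.

$1927 million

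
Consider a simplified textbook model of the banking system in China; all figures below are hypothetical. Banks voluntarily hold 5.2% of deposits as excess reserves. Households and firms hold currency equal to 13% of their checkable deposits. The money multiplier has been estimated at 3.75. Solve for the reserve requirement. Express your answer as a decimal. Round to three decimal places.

Using m = 3.75. Since m = (1 + c)/(c + rr + e), the denominator satisfies c + rr + e = (1 + c)/m = (1 + 0.13) / 3.75 ≈ 0.301333.
With c = 0.13 and e = 0.052, the reserve requirement is 0.301333 − 0.13 − 0.052 = 0.119333.

0.119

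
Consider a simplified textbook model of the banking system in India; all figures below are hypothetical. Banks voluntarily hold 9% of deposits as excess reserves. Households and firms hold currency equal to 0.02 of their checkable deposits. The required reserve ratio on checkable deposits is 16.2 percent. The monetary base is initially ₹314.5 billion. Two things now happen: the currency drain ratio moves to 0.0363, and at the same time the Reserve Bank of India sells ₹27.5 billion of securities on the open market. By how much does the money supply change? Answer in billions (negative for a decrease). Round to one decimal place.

-147.7 billion

Before: m₁ = (1 + 0.02) / (0.162 + 0.09 + 0.02) = 3.75, MB₁ = 314.5, so M₁ = 3.75 × 314.5 = 1179.375 billion.
After: m₂ = (1 + 0.0363) / (0.162 + 0.09 + 0.0363) ≈ 3.59452, MB₂ = 314.5 − 27.5 = 287, so M₂ = 3.59452 × 287 ≈ 1031.6272 billion.
ΔM = M₂ − M₁ = 1031.6272 − 1179.375 = -147.7478 billion.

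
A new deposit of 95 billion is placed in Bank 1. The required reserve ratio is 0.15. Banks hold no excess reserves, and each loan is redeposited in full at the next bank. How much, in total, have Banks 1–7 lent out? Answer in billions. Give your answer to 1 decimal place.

365.8 billion

Bank i lends (1 − rr)^i of the original deposit: Bank 1 lends 95·0.8500 = 80.7500, Bank 2 lends 95·0.8500² = 68.6375, and so on.
Summing a geometric series: total = 95·[0.8500·(1 − 0.8500^7) / (1 − 0.8500)] ≈ 365.7560 billion.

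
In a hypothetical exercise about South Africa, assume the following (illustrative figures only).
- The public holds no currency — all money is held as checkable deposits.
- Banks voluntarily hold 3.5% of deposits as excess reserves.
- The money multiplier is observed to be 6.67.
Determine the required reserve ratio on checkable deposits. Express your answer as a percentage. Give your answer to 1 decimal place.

Using m = 6.67. Since m = (1 + c)/(c + rr + e), the denominator satisfies c + rr + e = (1 + c)/m = (1 + 0) / 6.67 ≈ 0.149925.
With c = 0 and e = 0.035, the required reserve ratio on checkable deposits is 0.149925 − 0 − 0.035 = 0.114925.

11.5%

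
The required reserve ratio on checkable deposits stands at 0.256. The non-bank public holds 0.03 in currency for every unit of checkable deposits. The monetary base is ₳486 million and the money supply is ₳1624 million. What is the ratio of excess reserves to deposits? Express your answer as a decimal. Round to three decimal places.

Using m = M/MB = 1624/486 ≈ 3.341564. Since m = (1 + c)/(c + rr + e), the denominator satisfies c + rr + e = (1 + c)/m = (1 + 0.03) / 3.341564 ≈ 0.308239.
With c = 0.03 and rr = 0.256, the ratio of excess reserves to deposits is 0.308239 − 0.03 − 0.256 = 0.022239.

0.022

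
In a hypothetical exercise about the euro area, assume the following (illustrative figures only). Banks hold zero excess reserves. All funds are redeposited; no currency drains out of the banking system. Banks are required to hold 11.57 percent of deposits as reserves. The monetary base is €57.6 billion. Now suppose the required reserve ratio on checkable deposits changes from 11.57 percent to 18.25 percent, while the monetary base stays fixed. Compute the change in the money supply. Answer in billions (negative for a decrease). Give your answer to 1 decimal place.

Initially m₁ = 1 / (0.1157) ≈ 8.6430, so M₁ = 8.6430 × 57.6 = 497.8368 billion.
After the change m₂ = 1 / (0.1825) ≈ 5.4795, so M₂ = 5.4795 × 57.6 = 315.6192 billion.
ΔM = M₂ − M₁ = 315.6192 − 497.8368 = -182.2176 billion.

-182.2 billion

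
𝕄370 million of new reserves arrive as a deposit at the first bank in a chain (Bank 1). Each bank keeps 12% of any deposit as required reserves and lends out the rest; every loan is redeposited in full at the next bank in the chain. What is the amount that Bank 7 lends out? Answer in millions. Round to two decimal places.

𝕄151.21 million

Each bank lends a fraction (1 − rr) = 0.8800 of the deposit it receives, so Bank 7 receives 370·0.8800^6 and lends 370·0.8800^7 ≈ 151.2100 million.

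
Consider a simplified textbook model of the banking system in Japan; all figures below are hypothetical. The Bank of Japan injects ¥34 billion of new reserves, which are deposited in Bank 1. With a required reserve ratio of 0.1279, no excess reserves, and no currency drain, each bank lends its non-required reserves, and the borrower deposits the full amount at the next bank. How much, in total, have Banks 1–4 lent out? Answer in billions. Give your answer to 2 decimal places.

Bank i lends (1 − rr)^i of the original deposit: Bank 1 lends 34·0.8721 = 29.6514, Bank 2 lends 34·0.8721² ≈ 25.8590, and so on.
Summing a geometric series: total = 34·[0.8721·(1 − 0.8721^4) / (1 − 0.8721)] ≈ 97.7293 billion.

¥97.73 billion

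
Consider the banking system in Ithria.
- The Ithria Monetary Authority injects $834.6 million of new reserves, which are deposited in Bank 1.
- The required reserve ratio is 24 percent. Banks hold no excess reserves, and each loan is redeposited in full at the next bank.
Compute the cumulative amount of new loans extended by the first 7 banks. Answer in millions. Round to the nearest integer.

$2256 million

Bank i lends (1 − rr)^i of the original deposit: Bank 1 lends 834.6·0.7600 = 634.2960, Bank 2 lends 834.6·0.7600² ≈ 482.0650, and so on.
Summing a geometric series: total = 834.6·[0.7600·(1 − 0.7600^7) / (1 − 0.7600)] ≈ 2255.8422 million.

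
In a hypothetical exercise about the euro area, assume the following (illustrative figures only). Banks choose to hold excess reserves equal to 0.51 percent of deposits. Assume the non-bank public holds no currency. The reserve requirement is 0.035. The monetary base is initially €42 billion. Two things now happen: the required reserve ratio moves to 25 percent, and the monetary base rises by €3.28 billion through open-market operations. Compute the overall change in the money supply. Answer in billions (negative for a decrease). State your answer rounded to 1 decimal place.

-869.9 billion

Before: m₁ = 1 / (0.035 + 0.0051) ≈ 24.9377, MB₁ = 42, so M₁ = 24.9377 × 42 = 1047.3834 billion.
After: m₂ = 1 / (0.25 + 0.0051) ≈ 3.92, MB₂ = 42 + 3.28 = 45.28, so M₂ = 3.92 × 45.28 = 177.4976 billion.
ΔM = M₂ − M₁ = 177.4976 − 1047.3834 = -869.8858 billion.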